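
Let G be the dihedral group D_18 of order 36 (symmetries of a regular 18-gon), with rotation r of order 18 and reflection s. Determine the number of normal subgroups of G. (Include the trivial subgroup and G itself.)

G has 45 subgroups. Checking conjugation-invariance by order — order 1: 1/1 normal; order 2: 1/19 normal; order 3: 1/1 normal; order 4: 0/9 normal; order 6: 1/7 normal; order 9: 1/1 normal; order 12: 0/3 normal; order 18: 3/3 normal; order 36: 1/1 normal.
Total normal subgroups: 9.

9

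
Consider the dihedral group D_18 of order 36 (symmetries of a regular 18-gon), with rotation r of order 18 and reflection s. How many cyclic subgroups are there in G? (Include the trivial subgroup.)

24

Each element a generates a cyclic subgroup ⟨a⟩; distinct elements may generate the same one (a cyclic group of order d has φ(d) generators).
Cyclic subgroups by order — order 1: 1; order 2: 19; order 3: 1; order 6: 1; order 9: 1; order 18: 1.
Total: 24.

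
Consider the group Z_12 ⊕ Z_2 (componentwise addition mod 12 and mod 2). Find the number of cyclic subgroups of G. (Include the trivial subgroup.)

Group the elements of G by the cyclic subgroup they generate; each cyclic subgroup of order d accounts for φ(d) elements.
Cyclic subgroups by order — order 1: 1; order 2: 3; order 3: 1; order 4: 2; order 6: 3; order 12: 2.
Total: 12.

12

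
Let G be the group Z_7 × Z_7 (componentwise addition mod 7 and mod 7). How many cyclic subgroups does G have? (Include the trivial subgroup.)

Group the elements of G by the cyclic subgroup they generate; each cyclic subgroup of order d accounts for φ(d) elements.
Cyclic subgroups by order — order 1: 1; order 7: 8.
Total: 9.

9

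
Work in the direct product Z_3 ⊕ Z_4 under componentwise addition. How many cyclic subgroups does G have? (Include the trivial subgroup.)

A cyclic subgroup of order d is generated by each of its φ(d) elements of order d, so the cyclic subgroups of order d number (#elements of order d)/φ(d).
Cyclic subgroups by order — order 1: 1; order 2: 1; order 3: 1; order 4: 1; order 6: 1; order 12: 1.
Total: 6.

6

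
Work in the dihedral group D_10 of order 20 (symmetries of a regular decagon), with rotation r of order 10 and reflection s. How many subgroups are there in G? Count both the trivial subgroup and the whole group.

|G| = 20, so by Lagrange every subgroup order divides 20. Divisors: 1, 2, 4, 5, 10, 20.
Subgroups by order — order 1: 1; order 2: 11; order 4: 5; order 5: 1; order 10: 3; order 20: 1.
Total: 1 + 11 + 5 + 1 + 3 + 1 = 22.

22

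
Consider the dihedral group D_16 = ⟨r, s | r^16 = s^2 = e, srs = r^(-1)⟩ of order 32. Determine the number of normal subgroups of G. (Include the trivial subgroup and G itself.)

8

G has 36 subgroups. Checking conjugation-invariance by order — order 1: 1/1 normal; order 2: 1/17 normal; order 4: 1/9 normal; order 8: 1/5 normal; order 16: 3/3 normal; order 32: 1/1 normal.
Total normal subgroups: 8.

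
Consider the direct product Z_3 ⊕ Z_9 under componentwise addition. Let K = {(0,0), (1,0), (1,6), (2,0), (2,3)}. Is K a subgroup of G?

No

|K| = 5 does not divide |G| = 27, so by Lagrange K is not a subgroup.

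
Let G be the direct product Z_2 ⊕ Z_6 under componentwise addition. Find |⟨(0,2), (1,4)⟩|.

|⟨(0,2)⟩| = 3 and |⟨(1,4)⟩| = 6, so |H| is a multiple of lcm(3, 6) = 6 and divides |G| = 12.
Closing under the operation: H = {(0,0), (0,2), (0,4), (1,0), (1,2), (1,4)}, so |H| = 6.

6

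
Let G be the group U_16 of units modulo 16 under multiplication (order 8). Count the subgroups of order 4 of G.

|G| = 8 and 4 | 8, so subgroups of order 4 are possible by Lagrange.
The subgroups of order 4 are: {1, 3, 9, 11}; {1, 5, 9, 13}; {1, 7, 9, 15}.
So G has 3 subgroups of order 4.

3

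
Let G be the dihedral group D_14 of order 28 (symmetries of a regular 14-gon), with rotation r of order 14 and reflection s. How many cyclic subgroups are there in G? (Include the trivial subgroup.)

18

Each element a generates a cyclic subgroup ⟨a⟩; distinct elements may generate the same one (a cyclic group of order d has φ(d) generators).
Cyclic subgroups by order — order 1: 1; order 2: 15; order 7: 1; order 14: 1.
Total: 18.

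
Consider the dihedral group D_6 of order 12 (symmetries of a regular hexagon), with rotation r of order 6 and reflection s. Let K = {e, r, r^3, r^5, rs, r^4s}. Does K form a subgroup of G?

Closure fails: r^5 · r^5 = r^4 ∉ K. So K is not a subgroup.

No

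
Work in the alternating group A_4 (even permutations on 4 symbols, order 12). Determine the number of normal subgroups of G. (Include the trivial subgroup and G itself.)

3

G has 10 subgroups. Checking conjugation-invariance by order — order 1: 1/1 normal; order 2: 0/3 normal; order 3: 0/4 normal; order 4: 1/1 normal; order 12: 1/1 normal.
Total normal subgroups: 3.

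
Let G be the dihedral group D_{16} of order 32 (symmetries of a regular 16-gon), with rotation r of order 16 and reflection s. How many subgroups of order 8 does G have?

|G| = 32 and 8 | 32, so subgroups of order 8 are possible by Lagrange.
The subgroups of order 8 are: {e, r^2, r^4, r^6, r^8, r^10, r^12, r^14}; {e, r^4, r^8, r^12, r^2s, r^6s, r^10s, r^14s}; {e, r^4, r^8, r^12, r^3s, r^7s, r^11s, r^15s}; {e, r^4, r^8, r^12, s, r^4s, r^8s, r^12s}; … (5 in all).
So G has 5 subgroups of order 8.

5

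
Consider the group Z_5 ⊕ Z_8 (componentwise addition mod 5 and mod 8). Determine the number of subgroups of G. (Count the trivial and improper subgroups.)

8

|G| = 40, so by Lagrange every subgroup order divides 40. Divisors: 1, 2, 4, 5, 8, 10, 20, 40.
Subgroups by order — order 1: 1; order 2: 1; order 4: 1; order 5: 1; order 8: 1; order 10: 1; order 20: 1; order 40: 1.
Total: 1 + 1 + 1 + 1 + 1 + 1 + 1 + 1 = 8.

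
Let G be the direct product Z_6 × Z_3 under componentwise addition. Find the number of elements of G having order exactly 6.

8

An element (a,b) has order lcm(ord(a), ord(b)); count pairs with lcm equal to 6.
Enumerating gives 8 such elements.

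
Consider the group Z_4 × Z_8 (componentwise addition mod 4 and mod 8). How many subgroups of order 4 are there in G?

7

|G| = 32 and 4 | 32, so subgroups of order 4 are possible by Lagrange.
The subgroups of order 4 are: {(0,0), (0,2), (0,4), (0,6)}; {(0,0), (0,4), (2,0), (2,4)}; {(0,0), (0,4), (2,2), (2,6)}; {(0,0), (1,0), (2,0), (3,0)}; … (7 in all).
So G has 7 subgroups of order 4.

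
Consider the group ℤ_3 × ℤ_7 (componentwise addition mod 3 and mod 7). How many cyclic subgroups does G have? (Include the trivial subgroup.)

4

Each element a generates a cyclic subgroup ⟨a⟩; distinct elements may generate the same one (a cyclic group of order d has φ(d) generators).
Cyclic subgroups by order — order 1: 1; order 3: 1; order 7: 1; order 21: 1.
Total: 4.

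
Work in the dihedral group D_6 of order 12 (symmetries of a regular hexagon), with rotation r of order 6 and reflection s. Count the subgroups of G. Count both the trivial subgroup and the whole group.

16

|G| = 12, so by Lagrange every subgroup order divides 12. Divisors: 1, 2, 3, 4, 6, 12.
Subgroups by order — order 1: 1; order 2: 7; order 3: 1; order 4: 3; order 6: 3; order 12: 1.
Total: 1 + 7 + 1 + 3 + 3 + 1 = 16.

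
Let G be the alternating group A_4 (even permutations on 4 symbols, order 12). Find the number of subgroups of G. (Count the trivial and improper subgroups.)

|G| = 12, so by Lagrange every subgroup order divides 12. Divisors: 1, 2, 3, 4, 6, 12.
Subgroups by order — order 1: 1; order 2: 3; order 3: 4; order 4: 1; order 6: 0; order 12: 1.
Total: 1 + 3 + 4 + 1 + 0 + 1 = 10.

10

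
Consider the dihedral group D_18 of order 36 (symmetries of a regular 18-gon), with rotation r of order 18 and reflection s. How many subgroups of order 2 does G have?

19

|G| = 36 and 2 | 36, so subgroups of order 2 are possible by Lagrange.
The subgroups of order 2 are: {e, r^10s}; {e, r^11s}; {e, r^12s}; {e, r^13s}; … (19 in all).
So G has 19 subgroups of order 2.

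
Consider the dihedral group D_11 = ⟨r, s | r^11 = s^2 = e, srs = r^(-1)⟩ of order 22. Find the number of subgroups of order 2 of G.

|G| = 22 and 2 | 22, so subgroups of order 2 are possible by Lagrange.
The subgroups of order 2 are: {e, r^10s}; {e, r^2s}; {e, r^3s}; {e, r^4s}; … (11 in all).
So G has 11 subgroups of order 2.

11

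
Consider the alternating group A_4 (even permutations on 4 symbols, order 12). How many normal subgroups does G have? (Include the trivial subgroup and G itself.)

3

G has 10 subgroups. Checking conjugation-invariance by order — order 1: 1/1 normal; order 2: 0/3 normal; order 3: 0/4 normal; order 4: 1/1 normal; order 12: 1/1 normal.
Total normal subgroups: 3.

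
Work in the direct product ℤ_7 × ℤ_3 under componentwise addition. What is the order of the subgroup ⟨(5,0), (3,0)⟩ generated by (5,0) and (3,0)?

7

|⟨(5,0)⟩| = 7 and |⟨(3,0)⟩| = 7, so |H| is a multiple of lcm(7, 7) = 7 and divides |G| = 21.
Closing under the operation: H = {(0,0), (1,0), (2,0), (3,0), (4,0), (5,0), (6,0)}, so |H| = 7.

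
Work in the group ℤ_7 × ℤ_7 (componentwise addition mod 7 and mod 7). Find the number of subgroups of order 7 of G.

8

|G| = 49 and 7 | 49, so subgroups of order 7 are possible by Lagrange.
The subgroups of order 7 are: {(0,0), (0,1), (0,2), (0,3), (0,4), (0,5), (0,6)}; {(0,0), (1,0), (2,0), (3,0), (4,0), (5,0), (6,0)}; {(0,0), (1,1), (2,2), (3,3), (4,4), (5,5), (6,6)}; {(0,0), (1,2), (2,4), (3,6), (4,1), (5,3), (6,5)}; … (8 in all).
So G has 8 subgroups of order 7.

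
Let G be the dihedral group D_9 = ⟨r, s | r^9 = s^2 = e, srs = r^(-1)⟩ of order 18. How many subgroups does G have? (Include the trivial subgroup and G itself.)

16

|G| = 18, so by Lagrange every subgroup order divides 18. Divisors: 1, 2, 3, 6, 9, 18.
Subgroups by order — order 1: 1; order 2: 9; order 3: 1; order 6: 3; order 9: 1; order 18: 1.
Total: 1 + 9 + 1 + 3 + 1 + 1 = 16.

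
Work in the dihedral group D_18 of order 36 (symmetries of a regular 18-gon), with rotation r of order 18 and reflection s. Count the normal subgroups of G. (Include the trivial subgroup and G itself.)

G has 45 subgroups. Checking conjugation-invariance by order — order 1: 1/1 normal; order 2: 1/19 normal; order 3: 1/1 normal; order 4: 0/9 normal; order 6: 1/7 normal; order 9: 1/1 normal; order 12: 0/3 normal; order 18: 3/3 normal; order 36: 1/1 normal.
Total normal subgroups: 9.

9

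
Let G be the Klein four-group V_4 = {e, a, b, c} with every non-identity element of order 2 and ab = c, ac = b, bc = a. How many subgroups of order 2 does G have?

3

|G| = 4 and 2 | 4, so subgroups of order 2 are possible by Lagrange.
The subgroups of order 2 are: {e, a}; {e, b}; {e, c}.
So G has 3 subgroups of order 2.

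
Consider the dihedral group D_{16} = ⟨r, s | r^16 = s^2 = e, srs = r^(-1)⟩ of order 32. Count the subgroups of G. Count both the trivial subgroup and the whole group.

36

|G| = 32, so by Lagrange every subgroup order divides 32. Divisors: 1, 2, 4, 8, 16, 32.
Subgroups by order — order 1: 1; order 2: 17; order 4: 9; order 8: 5; order 16: 3; order 32: 1.
Total: 1 + 17 + 9 + 5 + 3 + 1 = 36.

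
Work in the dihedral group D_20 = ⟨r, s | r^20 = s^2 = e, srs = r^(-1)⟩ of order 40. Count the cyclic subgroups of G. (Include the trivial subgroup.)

26

Each element a generates a cyclic subgroup ⟨a⟩; distinct elements may generate the same one (a cyclic group of order d has φ(d) generators).
Cyclic subgroups by order — order 1: 1; order 2: 21; order 4: 1; order 5: 1; order 10: 1; order 20: 1.
Total: 26.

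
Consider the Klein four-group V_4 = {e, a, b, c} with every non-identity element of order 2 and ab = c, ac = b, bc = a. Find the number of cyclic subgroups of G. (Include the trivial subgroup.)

4

A cyclic subgroup of order d is generated by each of its φ(d) elements of order d, so the cyclic subgroups of order d number (#elements of order d)/φ(d).
Cyclic subgroups by order — order 1: 1; order 2: 3.
Total: 4.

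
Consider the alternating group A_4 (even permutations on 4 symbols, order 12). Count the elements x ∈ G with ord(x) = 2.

3

The elements of order 2 are: (1 2)(3 4), (1 3)(2 4), (1 4)(2 3).
That's 3.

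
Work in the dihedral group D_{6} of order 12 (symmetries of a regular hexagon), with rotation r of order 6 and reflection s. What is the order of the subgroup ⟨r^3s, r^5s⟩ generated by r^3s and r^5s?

6

|⟨r^3s⟩| = 2 and |⟨r^5s⟩| = 2, so |H| is a multiple of lcm(2, 2) = 2 and divides |G| = 12.
Closing under the operation: H = {e, r^2, r^4, rs, r^3s, r^5s}, so |H| = 6.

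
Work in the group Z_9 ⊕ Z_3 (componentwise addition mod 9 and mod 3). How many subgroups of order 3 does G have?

4

|G| = 27 and 3 | 27, so subgroups of order 3 are possible by Lagrange.
The subgroups of order 3 are: {(0,0), (0,1), (0,2)}; {(0,0), (3,0), (6,0)}; {(0,0), (3,1), (6,2)}; {(0,0), (3,2), (6,1)}.
So G has 4 subgroups of order 3.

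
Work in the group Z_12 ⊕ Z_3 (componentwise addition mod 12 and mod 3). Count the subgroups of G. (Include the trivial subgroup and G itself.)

|G| = 36, so by Lagrange every subgroup order divides 36. Divisors: 1, 2, 3, 4, 6, 9, 12, 18, 36.
Subgroups by order — order 1: 1; order 2: 1; order 3: 4; order 4: 1; order 6: 4; order 9: 1; order 12: 4; order 18: 1; order 36: 1.
Total: 1 + 1 + 4 + 1 + 4 + 1 + 4 + 1 + 1 = 18.

18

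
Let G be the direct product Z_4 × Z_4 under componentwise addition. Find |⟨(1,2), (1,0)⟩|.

|⟨(1,2)⟩| = 4 and |⟨(1,0)⟩| = 4, so |H| is a multiple of lcm(4, 4) = 4 and divides |G| = 16.
Closing under the operation: H = {(0,0), (0,2), (1,0), (1,2), (2,0), (2,2), (3,0), (3,2)}, so |H| = 8.

8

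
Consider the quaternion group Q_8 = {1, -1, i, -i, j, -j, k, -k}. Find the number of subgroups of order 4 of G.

|G| = 8 and 4 | 8, so subgroups of order 4 are possible by Lagrange.
The subgroups of order 4 are: {1, -1, i, -i}; {1, -1, j, -j}; {1, -1, k, -k}.
So G has 3 subgroups of order 4.

3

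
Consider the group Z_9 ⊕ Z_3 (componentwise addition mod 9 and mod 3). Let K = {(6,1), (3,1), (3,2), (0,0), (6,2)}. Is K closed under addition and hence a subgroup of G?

No

|K| = 5 does not divide |G| = 27, so by Lagrange K is not a subgroup.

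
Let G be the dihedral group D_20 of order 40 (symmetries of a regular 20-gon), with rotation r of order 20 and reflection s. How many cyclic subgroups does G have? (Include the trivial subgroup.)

26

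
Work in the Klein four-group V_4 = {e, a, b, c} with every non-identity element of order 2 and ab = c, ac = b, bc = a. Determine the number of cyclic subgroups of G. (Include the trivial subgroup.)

A cyclic subgroup of order d is generated by each of its φ(d) elements of order d, so the cyclic subgroups of order d number (#elements of order d)/φ(d).
Cyclic subgroups by order — order 1: 1; order 2: 3.
Total: 4.

4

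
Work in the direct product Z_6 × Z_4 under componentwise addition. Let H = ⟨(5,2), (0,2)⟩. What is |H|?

|⟨(5,2)⟩| = 6 and |⟨(0,2)⟩| = 2, so |H| is a multiple of lcm(6, 2) = 6 and divides |G| = 24.
Closing under the operation: H = {(0,0), (0,2), (1,0), (1,2), (2,0), (2,2), (3,0), (3,2), (4,0), (4,2), (5,0), (5,2)}, so |H| = 12.

12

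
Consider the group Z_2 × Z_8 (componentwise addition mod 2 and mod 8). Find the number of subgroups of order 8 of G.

3

|G| = 16 and 8 | 16, so subgroups of order 8 are possible by Lagrange.
The subgroups of order 8 are: {(0,0), (0,1), (0,2), (0,3), (0,4), (0,5), (0,6), (0,7)}; {(0,0), (0,2), (0,4), (0,6), (1,0), (1,2), (1,4), (1,6)}; {(0,0), (0,2), (0,4), (0,6), (1,1), (1,3), (1,5), (1,7)}.
So G has 3 subgroups of order 8.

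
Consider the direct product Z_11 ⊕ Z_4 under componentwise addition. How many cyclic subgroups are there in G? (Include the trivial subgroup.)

A cyclic subgroup of order d is generated by each of its φ(d) elements of order d, so the cyclic subgroups of order d number (#elements of order d)/φ(d).
Cyclic subgroups by order — order 1: 1; order 2: 1; order 4: 1; order 11: 1; order 22: 1; order 44: 1.
Total: 6.

6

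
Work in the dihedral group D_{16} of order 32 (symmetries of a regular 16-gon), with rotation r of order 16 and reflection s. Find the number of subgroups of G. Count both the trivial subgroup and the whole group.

36

|G| = 32, so by Lagrange every subgroup order divides 32. Divisors: 1, 2, 4, 8, 16, 32.
Subgroups by order — order 1: 1; order 2: 17; order 4: 9; order 8: 5; order 16: 3; order 32: 1.
Total: 1 + 17 + 9 + 5 + 3 + 1 = 36.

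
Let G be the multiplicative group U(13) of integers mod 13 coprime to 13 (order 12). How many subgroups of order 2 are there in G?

1

|G| = 12 and 2 | 12, so subgroups of order 2 are possible by Lagrange.
The subgroups of order 2 are: {1, 12}.
So G has 1 subgroup of order 2.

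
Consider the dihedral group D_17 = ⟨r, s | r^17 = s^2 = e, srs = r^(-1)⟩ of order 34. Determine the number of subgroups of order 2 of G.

|G| = 34 and 2 | 34, so subgroups of order 2 are possible by Lagrange.
The subgroups of order 2 are: {e, r^10s}; {e, r^11s}; {e, r^12s}; {e, r^13s}; … (17 in all).
So G has 17 subgroups of order 2.

17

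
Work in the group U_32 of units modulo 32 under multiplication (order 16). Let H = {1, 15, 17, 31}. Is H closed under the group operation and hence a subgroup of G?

Yes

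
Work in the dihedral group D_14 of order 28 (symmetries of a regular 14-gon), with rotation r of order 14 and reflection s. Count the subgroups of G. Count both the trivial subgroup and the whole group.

28

|G| = 28, so by Lagrange every subgroup order divides 28. Divisors: 1, 2, 4, 7, 14, 28.
Subgroups by order — order 1: 1; order 2: 15; order 4: 7; order 7: 1; order 14: 3; order 28: 1.
Total: 1 + 15 + 7 + 1 + 3 + 1 = 28.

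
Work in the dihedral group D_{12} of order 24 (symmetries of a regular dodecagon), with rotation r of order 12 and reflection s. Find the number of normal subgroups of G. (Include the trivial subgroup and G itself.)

9

G has 34 subgroups. Checking conjugation-invariance by order — order 1: 1/1 normal; order 2: 1/13 normal; order 3: 1/1 normal; order 4: 1/7 normal; order 6: 1/5 normal; order 8: 0/3 normal; order 12: 3/3 normal; order 24: 1/1 normal.
Total normal subgroups: 9.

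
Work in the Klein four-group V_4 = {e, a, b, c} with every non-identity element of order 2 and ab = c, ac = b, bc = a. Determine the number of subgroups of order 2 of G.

|G| = 4 and 2 | 4, so subgroups of order 2 are possible by Lagrange.
The subgroups of order 2 are: {e, a}; {e, b}; {e, c}.
So G has 3 subgroups of order 2.

3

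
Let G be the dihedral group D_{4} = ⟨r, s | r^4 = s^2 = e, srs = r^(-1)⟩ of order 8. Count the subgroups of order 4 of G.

|G| = 8 and 4 | 8, so subgroups of order 4 are possible by Lagrange.
The subgroups of order 4 are: {e, r, r^2, r^3}; {e, r^2, s, r^2s}; {e, r^2, rs, r^3s}.
So G has 3 subgroups of order 4.

3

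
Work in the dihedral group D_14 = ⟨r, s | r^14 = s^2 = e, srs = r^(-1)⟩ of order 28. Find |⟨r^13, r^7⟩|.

|⟨r^13⟩| = 14 and |⟨r^7⟩| = 2, so |H| is a multiple of lcm(14, 2) = 14 and divides |G| = 28.
Closing under the operation: H = {e, r, r^2, r^3, r^4, r^5, r^6, r^7, r^8, r^9, r^10, r^11, r^12, r^13}, so |H| = 14.

14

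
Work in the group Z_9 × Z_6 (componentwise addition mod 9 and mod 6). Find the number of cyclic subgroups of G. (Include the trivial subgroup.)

Each element a generates a cyclic subgroup ⟨a⟩; distinct elements may generate the same one (a cyclic group of order d has φ(d) generators).
Cyclic subgroups by order — order 1: 1; order 2: 1; order 3: 4; order 6: 4; order 9: 3; order 18: 3.
Total: 16.

16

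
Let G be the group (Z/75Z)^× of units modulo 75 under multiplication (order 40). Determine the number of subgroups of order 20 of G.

3

|G| = 40 and 20 | 40, so subgroups of order 20 are possible by Lagrange.
The subgroups of order 20 are: {1, 4, 11, 14, 16, 19, 26, 29, 31, 34, 41, 44, 46, 49, 56, 59, 61, 64, 71, 74}; {1, 4, 7, 13, 16, 19, 22, 28, 31, 34, 37, 43, 46, 49, 52, 58, 61, 64, 67, 73}; {1, 2, 4, 8, 16, 17, 19, 23, 31, 32, 34, 38, 46, 47, 49, 53, 61, 62, 64, 68}.
So G has 3 subgroups of order 20.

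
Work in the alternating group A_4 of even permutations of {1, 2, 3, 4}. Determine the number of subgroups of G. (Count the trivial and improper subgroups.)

|G| = 12, so by Lagrange every subgroup order divides 12. Divisors: 1, 2, 3, 4, 6, 12.
Subgroups by order — order 1: 1; order 2: 3; order 3: 4; order 4: 1; order 6: 0; order 12: 1.
Total: 1 + 3 + 4 + 1 + 0 + 1 = 10.

10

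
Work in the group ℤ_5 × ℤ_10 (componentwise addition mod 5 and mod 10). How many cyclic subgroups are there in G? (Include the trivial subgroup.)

Each element a generates a cyclic subgroup ⟨a⟩; distinct elements may generate the same one (a cyclic group of order d has φ(d) generators).
Cyclic subgroups by order — order 1: 1; order 2: 1; order 5: 6; order 10: 6.
Total: 14.

14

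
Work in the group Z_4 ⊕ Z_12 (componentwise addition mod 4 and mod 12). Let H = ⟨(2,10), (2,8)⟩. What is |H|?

|⟨(2,10)⟩| = 6 and |⟨(2,8)⟩| = 6, so |H| is a multiple of lcm(6, 6) = 6 and divides |G| = 48.
Closing under the operation: H = {(0,0), (0,2), (0,4), (0,6), (0,8), (0,10), (2,0), (2,2), (2,4), (2,6), (2,8), (2,10)}, so |H| = 12.

12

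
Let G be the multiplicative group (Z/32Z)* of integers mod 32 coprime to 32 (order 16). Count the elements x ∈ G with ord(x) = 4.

The elements of order 4 are: 7, 9, 23, 25.
That's 4.

4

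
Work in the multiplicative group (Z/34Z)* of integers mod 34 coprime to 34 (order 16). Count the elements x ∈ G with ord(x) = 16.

8

The elements of order 16 are: 3, 5, 7, 11, 23, 27, 29, 31.
That's 8.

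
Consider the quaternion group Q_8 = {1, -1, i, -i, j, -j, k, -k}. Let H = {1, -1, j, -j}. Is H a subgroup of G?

|H| = 4 divides |G| = 8, consistent with Lagrange.
H contains the identity, every element's inverse is in H, and H is closed under ·: it is a subgroup.
In fact H = ⟨j⟩.

Yes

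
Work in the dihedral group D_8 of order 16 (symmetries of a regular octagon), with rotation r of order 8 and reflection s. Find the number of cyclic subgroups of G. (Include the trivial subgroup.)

12

A cyclic subgroup of order d is generated by each of its φ(d) elements of order d, so the cyclic subgroups of order d number (#elements of order d)/φ(d).
Cyclic subgroups by order — order 1: 1; order 2: 9; order 4: 1; order 8: 1.
Total: 12.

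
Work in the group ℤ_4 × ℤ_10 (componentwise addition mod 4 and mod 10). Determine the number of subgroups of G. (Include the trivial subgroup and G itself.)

16

|G| = 40, so by Lagrange every subgroup order divides 40. Divisors: 1, 2, 4, 5, 8, 10, 20, 40.
Subgroups by order — order 1: 1; order 2: 3; order 4: 3; order 5: 1; order 8: 1; order 10: 3; order 20: 3; order 40: 1.
Total: 1 + 3 + 3 + 1 + 1 + 3 + 3 + 1 = 16.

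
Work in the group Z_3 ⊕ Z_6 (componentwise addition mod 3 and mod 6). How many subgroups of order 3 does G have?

|G| = 18 and 3 | 18, so subgroups of order 3 are possible by Lagrange.
The subgroups of order 3 are: {(0,0), (0,2), (0,4)}; {(0,0), (1,0), (2,0)}; {(0,0), (1,2), (2,4)}; {(0,0), (1,4), (2,2)}.
So G has 4 subgroups of order 3.

4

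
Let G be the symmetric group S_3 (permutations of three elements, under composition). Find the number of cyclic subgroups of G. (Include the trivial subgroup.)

A cyclic subgroup of order d is generated by each of its φ(d) elements of order d, so the cyclic subgroups of order d number (#elements of order d)/φ(d).
Cyclic subgroups by order — order 1: 1; order 2: 3; order 3: 1.
Total: 5.

5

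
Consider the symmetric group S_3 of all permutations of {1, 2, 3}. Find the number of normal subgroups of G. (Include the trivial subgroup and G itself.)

G has 6 subgroups. Checking conjugation-invariance by order — order 1: 1/1 normal; order 2: 0/3 normal; order 3: 1/1 normal; order 6: 1/1 normal.
Total normal subgroups: 3.

3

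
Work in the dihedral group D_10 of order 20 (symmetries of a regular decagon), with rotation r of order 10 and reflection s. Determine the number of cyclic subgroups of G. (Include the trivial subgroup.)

14

Group the elements of G by the cyclic subgroup they generate; each cyclic subgroup of order d accounts for φ(d) elements.
Cyclic subgroups by order — order 1: 1; order 2: 11; order 5: 1; order 10: 1.
Total: 14.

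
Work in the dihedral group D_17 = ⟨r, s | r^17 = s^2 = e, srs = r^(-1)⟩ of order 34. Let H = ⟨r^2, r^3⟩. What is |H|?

|⟨r^2⟩| = 17 and |⟨r^3⟩| = 17, so |H| is a multiple of lcm(17, 17) = 17 and divides |G| = 34.
Closing under the operation: H = {e, r, r^2, r^3, r^4, r^5, r^6, r^7, r^8, r^9, r^10, r^11, r^12, r^13, r^14, r^15, r^16}, so |H| = 17.

17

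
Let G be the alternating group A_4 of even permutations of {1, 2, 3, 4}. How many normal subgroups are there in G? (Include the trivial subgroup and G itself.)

G has 10 subgroups. Checking conjugation-invariance by order — order 1: 1/1 normal; order 2: 0/3 normal; order 3: 0/4 normal; order 4: 1/1 normal; order 12: 1/1 normal.
Total normal subgroups: 3.

3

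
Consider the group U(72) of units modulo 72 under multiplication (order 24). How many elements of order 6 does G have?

Enumerating element orders in G gives 14 elements of order 6.

14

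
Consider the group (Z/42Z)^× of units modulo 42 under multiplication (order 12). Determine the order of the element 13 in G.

2

Compute successive powers of 13 mod 42: 13, 1; 13^2 ≡ 1 (mod 42).
So |⟨13⟩| = 2.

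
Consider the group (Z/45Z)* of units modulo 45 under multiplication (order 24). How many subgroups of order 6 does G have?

3

|G| = 24 and 6 | 24, so subgroups of order 6 are possible by Lagrange.
The subgroups of order 6 are: {1, 11, 16, 26, 31, 41}; {1, 14, 16, 29, 31, 44}; {1, 4, 16, 19, 31, 34}.
So G has 3 subgroups of order 6.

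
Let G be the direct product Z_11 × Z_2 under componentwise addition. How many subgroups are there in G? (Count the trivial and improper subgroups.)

4

|G| = 22, so by Lagrange every subgroup order divides 22. Divisors: 1, 2, 11, 22.
Subgroups by order — order 1: 1; order 2: 1; order 11: 1; order 22: 1.
Total: 1 + 1 + 1 + 1 = 4.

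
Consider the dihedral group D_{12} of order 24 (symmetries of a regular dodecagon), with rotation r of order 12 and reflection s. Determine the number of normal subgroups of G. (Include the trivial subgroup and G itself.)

9

G has 34 subgroups. Checking conjugation-invariance by order — order 1: 1/1 normal; order 2: 1/13 normal; order 3: 1/1 normal; order 4: 1/7 normal; order 6: 1/5 normal; order 8: 0/3 normal; order 12: 3/3 normal; order 24: 1/1 normal.
Total normal subgroups: 9.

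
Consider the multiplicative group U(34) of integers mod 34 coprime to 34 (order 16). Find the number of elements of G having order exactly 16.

The elements of order 16 are: 3, 5, 7, 11, 23, 27, 29, 31.
That's 8.

8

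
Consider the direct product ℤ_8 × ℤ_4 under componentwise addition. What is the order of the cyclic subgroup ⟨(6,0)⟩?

4

The order of (6,0) in Z_8 × Z_4 is lcm(ord(6) in Z_8, ord(0) in Z_4).
ord(6) = 4 and ord(0) = 1, so |⟨(6,0)⟩| = lcm(4, 1) = 4.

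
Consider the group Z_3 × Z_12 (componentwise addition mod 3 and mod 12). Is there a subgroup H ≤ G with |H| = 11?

No

11 does not divide |G| = 36, so by Lagrange no subgroup of order 11 exists.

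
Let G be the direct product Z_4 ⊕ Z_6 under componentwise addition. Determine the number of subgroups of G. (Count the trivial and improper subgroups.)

16

|G| = 24, so by Lagrange every subgroup order divides 24. Divisors: 1, 2, 3, 4, 6, 8, 12, 24.
Subgroups by order — order 1: 1; order 2: 3; order 3: 1; order 4: 3; order 6: 3; order 8: 1; order 12: 3; order 24: 1.
Total: 1 + 3 + 1 + 3 + 3 + 1 + 3 + 1 = 16.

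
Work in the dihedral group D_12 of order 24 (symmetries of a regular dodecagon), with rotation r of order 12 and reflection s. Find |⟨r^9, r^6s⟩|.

|⟨r^9⟩| = 4 and |⟨r^6s⟩| = 2, so |H| is a multiple of lcm(4, 2) = 4 and divides |G| = 24.
Closing under the operation: H = {e, r^3, r^6, r^9, s, r^3s, r^6s, r^9s}, so |H| = 8.

8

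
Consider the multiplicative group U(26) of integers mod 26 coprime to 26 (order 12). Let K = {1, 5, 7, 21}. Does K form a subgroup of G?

No

7 ∈ K but its inverse 15 ∉ K, so K is not a subgroup.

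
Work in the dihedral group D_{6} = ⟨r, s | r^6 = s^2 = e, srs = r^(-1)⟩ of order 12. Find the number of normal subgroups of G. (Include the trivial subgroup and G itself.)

7

G has 16 subgroups. Checking conjugation-invariance by order — order 1: 1/1 normal; order 2: 1/7 normal; order 3: 1/1 normal; order 4: 0/3 normal; order 6: 3/3 normal; order 12: 1/1 normal.
Total normal subgroups: 7.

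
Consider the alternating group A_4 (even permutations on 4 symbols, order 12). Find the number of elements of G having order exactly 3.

The elements of order 3 are: (2 3 4), (2 4 3), (1 2 3), (1 2 4), (1 3 2), (1 3 4), (1 4 2), (1 4 3).
That's 8.

8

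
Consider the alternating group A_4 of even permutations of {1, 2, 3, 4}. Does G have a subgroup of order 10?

No

10 does not divide |G| = 12, so by Lagrange no subgroup of order 10 exists.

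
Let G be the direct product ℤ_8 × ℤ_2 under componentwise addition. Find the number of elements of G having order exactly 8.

8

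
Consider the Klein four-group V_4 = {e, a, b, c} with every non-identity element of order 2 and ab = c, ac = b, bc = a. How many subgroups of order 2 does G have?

|G| = 4 and 2 | 4, so subgroups of order 2 are possible by Lagrange.
The subgroups of order 2 are: {e, a}; {e, b}; {e, c}.
So G has 3 subgroups of order 2.

3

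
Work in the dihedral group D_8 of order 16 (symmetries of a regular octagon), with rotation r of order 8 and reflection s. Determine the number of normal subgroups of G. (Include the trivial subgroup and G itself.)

7

G has 19 subgroups. Checking conjugation-invariance by order — order 1: 1/1 normal; order 2: 1/9 normal; order 4: 1/5 normal; order 8: 3/3 normal; order 16: 1/1 normal.
Total normal subgroups: 7.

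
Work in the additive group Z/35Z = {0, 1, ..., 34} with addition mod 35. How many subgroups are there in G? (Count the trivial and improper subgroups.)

Subgroups of the cyclic group Z/35Z correspond bijectively to divisors of 35.
Divisors of 35: 1, 5, 7, 35.
So Z/35Z has 4 subgroups.

4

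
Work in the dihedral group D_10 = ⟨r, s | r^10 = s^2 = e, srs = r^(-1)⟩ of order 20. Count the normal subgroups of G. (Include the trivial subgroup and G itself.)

G has 22 subgroups. Checking conjugation-invariance by order — order 1: 1/1 normal; order 2: 1/11 normal; order 4: 0/5 normal; order 5: 1/1 normal; order 10: 3/3 normal; order 20: 1/1 normal.
Total normal subgroups: 7.

7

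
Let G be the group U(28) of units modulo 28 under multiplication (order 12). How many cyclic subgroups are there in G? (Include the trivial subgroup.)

8

Group the elements of G by the cyclic subgroup they generate; each cyclic subgroup of order d accounts for φ(d) elements.
Cyclic subgroups by order — order 1: 1; order 2: 3; order 3: 1; order 6: 3.
Total: 8.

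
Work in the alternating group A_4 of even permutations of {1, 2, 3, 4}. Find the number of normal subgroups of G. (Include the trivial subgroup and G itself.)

3

G has 10 subgroups. Checking conjugation-invariance by order — order 1: 1/1 normal; order 2: 0/3 normal; order 3: 0/4 normal; order 4: 1/1 normal; order 12: 1/1 normal.
Total normal subgroups: 3.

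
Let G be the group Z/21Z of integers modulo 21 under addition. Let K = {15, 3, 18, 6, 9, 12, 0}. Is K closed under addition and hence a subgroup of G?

Yes

|K| = 7 divides |G| = 21, consistent with Lagrange.
K contains the identity, every element's inverse is in K, and K is closed under +: it is a subgroup.
In fact K = ⟨18⟩.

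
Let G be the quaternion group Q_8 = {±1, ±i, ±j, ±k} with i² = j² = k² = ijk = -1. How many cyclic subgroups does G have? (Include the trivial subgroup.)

5

Each element a generates a cyclic subgroup ⟨a⟩; distinct elements may generate the same one (a cyclic group of order d has φ(d) generators).
Cyclic subgroups by order — order 1: 1; order 2: 1; order 4: 3.
Total: 5.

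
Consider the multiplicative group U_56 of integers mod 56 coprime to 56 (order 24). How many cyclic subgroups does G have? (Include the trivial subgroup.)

A cyclic subgroup of order d is generated by each of its φ(d) elements of order d, so the cyclic subgroups of order d number (#elements of order d)/φ(d).
Cyclic subgroups by order — order 1: 1; order 2: 7; order 3: 1; order 6: 7.
Total: 16.

16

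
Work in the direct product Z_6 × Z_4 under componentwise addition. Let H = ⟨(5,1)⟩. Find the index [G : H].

2

|⟨(5,1)⟩| = 12 and |G| = 24.
By Lagrange, [G : H] = |G|/|H| = 24/12 = 2.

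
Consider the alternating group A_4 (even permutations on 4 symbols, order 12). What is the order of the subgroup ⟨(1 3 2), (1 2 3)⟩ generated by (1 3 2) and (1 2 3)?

3

|⟨(1 3 2)⟩| = 3 and |⟨(1 2 3)⟩| = 3, so |H| is a multiple of lcm(3, 3) = 3 and divides |G| = 12.
Closing under the operation: H = {e, (1 2 3), (1 3 2)}, so |H| = 3.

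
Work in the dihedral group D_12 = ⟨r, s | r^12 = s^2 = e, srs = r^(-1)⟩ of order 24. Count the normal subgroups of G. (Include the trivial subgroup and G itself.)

9

G has 34 subgroups. Checking conjugation-invariance by order — order 1: 1/1 normal; order 2: 1/13 normal; order 3: 1/1 normal; order 4: 1/7 normal; order 6: 1/5 normal; order 8: 0/3 normal; order 12: 3/3 normal; order 24: 1/1 normal.
Total normal subgroups: 9.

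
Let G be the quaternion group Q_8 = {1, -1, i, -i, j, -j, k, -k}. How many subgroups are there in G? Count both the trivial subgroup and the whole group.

6

|G| = 8, so by Lagrange every subgroup order divides 8. Divisors: 1, 2, 4, 8.
Subgroups by order — order 1: 1; order 2: 1; order 4: 3; order 8: 1.
Total: 1 + 1 + 3 + 1 = 6.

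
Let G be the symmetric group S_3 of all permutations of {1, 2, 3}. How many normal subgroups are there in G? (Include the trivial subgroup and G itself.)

G has 6 subgroups. Checking conjugation-invariance by order — order 1: 1/1 normal; order 2: 0/3 normal; order 3: 1/1 normal; order 6: 1/1 normal.
Total normal subgroups: 3.

3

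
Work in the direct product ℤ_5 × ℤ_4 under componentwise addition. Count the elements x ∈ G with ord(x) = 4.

2

An element (a,b) has order lcm(ord(a), ord(b)); count pairs with lcm equal to 4.
Enumerating gives 2 such elements.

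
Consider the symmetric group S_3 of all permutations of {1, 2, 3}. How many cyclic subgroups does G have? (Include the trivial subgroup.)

5

A cyclic subgroup of order d is generated by each of its φ(d) elements of order d, so the cyclic subgroups of order d number (#elements of order d)/φ(d).
Cyclic subgroups by order — order 1: 1; order 2: 3; order 3: 1.
Total: 5.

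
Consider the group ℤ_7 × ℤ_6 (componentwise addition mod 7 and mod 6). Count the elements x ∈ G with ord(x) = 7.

An element (a,b) has order lcm(ord(a), ord(b)); count pairs with lcm equal to 7.
Enumerating gives 6 such elements.

6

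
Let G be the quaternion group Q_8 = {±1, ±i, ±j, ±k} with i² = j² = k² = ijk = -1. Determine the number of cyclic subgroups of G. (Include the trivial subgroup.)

5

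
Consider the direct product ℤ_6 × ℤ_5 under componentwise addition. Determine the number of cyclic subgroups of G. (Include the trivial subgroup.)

A cyclic subgroup of order d is generated by each of its φ(d) elements of order d, so the cyclic subgroups of order d number (#elements of order d)/φ(d).
Cyclic subgroups by order — order 1: 1; order 2: 1; order 3: 1; order 5: 1; order 6: 1; order 10: 1; order 15: 1; order 30: 1.
Total: 8.

8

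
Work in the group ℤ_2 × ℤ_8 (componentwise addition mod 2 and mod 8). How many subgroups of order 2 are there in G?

3

|G| = 16 and 2 | 16, so subgroups of order 2 are possible by Lagrange.
The subgroups of order 2 are: {(0,0), (0,4)}; {(0,0), (1,0)}; {(0,0), (1,4)}.
So G has 3 subgroups of order 2.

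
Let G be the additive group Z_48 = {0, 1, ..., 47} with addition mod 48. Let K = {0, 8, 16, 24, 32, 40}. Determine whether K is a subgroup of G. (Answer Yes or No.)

Yes

|K| = 6 divides |G| = 48, consistent with Lagrange.
K contains the identity, every element's inverse is in K, and K is closed under +: it is a subgroup.
In fact K = ⟨8⟩.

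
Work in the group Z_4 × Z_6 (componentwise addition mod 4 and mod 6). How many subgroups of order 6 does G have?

|G| = 24 and 6 | 24, so subgroups of order 6 are possible by Lagrange.
The subgroups of order 6 are: {(0,0), (0,1), (0,2), (0,3), (0,4), (0,5)}; {(0,0), (0,2), (0,4), (2,0), (2,2), (2,4)}; {(0,0), (0,2), (0,4), (2,1), (2,3), (2,5)}.
So G has 3 subgroups of order 6.

3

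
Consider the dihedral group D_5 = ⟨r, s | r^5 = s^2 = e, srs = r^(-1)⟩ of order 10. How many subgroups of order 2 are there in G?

5

|G| = 10 and 2 | 10, so subgroups of order 2 are possible by Lagrange.
The subgroups of order 2 are: {e, r^2s}; {e, r^3s}; {e, r^4s}; {e, rs}; … (5 in all).
So G has 5 subgroups of order 2.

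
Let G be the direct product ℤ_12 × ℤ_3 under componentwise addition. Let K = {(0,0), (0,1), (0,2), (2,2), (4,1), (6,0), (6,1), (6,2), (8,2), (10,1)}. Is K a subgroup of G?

No

|K| = 10 does not divide |G| = 36, so by Lagrange K is not a subgroup.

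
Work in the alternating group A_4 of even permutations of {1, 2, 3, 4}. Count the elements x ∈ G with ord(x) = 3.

The elements of order 3 are: (2 3 4), (2 4 3), (1 2 3), (1 2 4), (1 3 2), (1 3 4), (1 4 2), (1 4 3).
That's 8.

8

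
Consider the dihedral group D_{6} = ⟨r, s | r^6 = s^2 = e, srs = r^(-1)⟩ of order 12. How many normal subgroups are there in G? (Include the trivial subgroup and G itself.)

7

G has 16 subgroups. Checking conjugation-invariance by order — order 1: 1/1 normal; order 2: 1/7 normal; order 3: 1/1 normal; order 4: 0/3 normal; order 6: 3/3 normal; order 12: 1/1 normal.
Total normal subgroups: 7.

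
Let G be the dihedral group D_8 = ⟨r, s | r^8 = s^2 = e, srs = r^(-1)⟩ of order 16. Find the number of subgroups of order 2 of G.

9

|G| = 16 and 2 | 16, so subgroups of order 2 are possible by Lagrange.
The subgroups of order 2 are: {e, r^2s}; {e, r^3s}; {e, r^4}; {e, r^4s}; … (9 in all).
So G has 9 subgroups of order 2.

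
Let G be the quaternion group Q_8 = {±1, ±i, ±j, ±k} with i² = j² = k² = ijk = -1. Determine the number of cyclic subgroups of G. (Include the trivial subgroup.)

Group the elements of G by the cyclic subgroup they generate; each cyclic subgroup of order d accounts for φ(d) elements.
Cyclic subgroups by order — order 1: 1; order 2: 1; order 4: 3.
Total: 5.

5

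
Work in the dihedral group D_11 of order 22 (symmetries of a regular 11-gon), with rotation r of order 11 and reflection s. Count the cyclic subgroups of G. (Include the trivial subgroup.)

13

Each element a generates a cyclic subgroup ⟨a⟩; distinct elements may generate the same one (a cyclic group of order d has φ(d) generators).
Cyclic subgroups by order — order 1: 1; order 2: 11; order 11: 1.
Total: 13.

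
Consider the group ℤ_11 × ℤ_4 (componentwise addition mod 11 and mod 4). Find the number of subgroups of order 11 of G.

1

|G| = 44 and 11 | 44, so subgroups of order 11 are possible by Lagrange.
The subgroups of order 11 are: {(0,0), (1,0), (2,0), (3,0), (4,0), (5,0), (6,0), (7,0), (8,0), (9,0), (10,0)}.
So G has 1 subgroup of order 11.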